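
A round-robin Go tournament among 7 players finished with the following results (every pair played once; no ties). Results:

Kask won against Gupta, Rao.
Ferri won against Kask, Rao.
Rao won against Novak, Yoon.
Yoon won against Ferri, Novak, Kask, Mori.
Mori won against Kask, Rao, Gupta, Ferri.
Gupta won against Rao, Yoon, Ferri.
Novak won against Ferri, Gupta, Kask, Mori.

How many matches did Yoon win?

4

Yoon's results: beat Mori, Kask, Ferri, Novak; lost to Gupta, Rao.
That is 4 wins.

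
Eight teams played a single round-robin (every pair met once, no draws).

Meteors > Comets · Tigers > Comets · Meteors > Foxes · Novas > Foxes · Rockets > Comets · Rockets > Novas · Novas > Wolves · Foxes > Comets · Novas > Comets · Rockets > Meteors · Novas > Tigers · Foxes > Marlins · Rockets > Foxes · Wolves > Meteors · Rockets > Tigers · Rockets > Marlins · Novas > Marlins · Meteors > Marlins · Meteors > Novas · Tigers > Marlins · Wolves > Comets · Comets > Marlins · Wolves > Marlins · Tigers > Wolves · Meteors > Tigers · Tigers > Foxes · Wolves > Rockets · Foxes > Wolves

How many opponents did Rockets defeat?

6

Rockets' results: beat Comets, Novas, Foxes, Meteors, Tigers, Marlins; lost to Wolves.
That is 6 wins.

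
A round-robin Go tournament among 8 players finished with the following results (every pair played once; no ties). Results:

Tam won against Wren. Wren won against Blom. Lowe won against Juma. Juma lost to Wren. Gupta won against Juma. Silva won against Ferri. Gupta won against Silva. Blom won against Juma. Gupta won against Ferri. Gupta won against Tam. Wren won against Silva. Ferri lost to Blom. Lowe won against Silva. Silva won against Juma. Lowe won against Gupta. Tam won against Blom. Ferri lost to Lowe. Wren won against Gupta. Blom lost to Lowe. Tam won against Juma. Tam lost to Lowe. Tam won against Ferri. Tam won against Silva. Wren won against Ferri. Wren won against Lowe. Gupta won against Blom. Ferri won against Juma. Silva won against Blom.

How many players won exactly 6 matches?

Win totals: Juma 0, Wren 6, Silva 3, Ferri 1, Tam 5, Blom 2, Gupta 5, Lowe 6.
Exactly 6: Wren, Lowe — 2 players.

2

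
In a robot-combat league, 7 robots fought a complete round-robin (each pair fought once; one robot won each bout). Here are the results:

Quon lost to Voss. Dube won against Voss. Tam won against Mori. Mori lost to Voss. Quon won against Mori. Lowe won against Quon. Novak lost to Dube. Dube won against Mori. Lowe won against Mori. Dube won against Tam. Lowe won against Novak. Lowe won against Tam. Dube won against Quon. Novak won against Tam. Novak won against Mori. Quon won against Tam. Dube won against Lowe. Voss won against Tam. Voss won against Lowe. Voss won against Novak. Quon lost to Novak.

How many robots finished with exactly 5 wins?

Win totals: Dube 6, Mori 0, Tam 1, Voss 5, Quon 2, Lowe 4, Novak 3.
Exactly 5: Voss — 1 robot.

1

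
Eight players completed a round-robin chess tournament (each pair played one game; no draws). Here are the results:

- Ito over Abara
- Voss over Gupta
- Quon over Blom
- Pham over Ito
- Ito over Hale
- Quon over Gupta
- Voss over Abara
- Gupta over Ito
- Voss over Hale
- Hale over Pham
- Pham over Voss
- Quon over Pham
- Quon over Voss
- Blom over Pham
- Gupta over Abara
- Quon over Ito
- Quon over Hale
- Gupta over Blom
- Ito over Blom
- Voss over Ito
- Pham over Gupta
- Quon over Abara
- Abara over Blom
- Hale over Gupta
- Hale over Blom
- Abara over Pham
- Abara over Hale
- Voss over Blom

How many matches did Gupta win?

Gupta's results: beat Ito, Abara, Blom; lost to Hale, Pham, Voss, Quon.
That is 3 wins.

3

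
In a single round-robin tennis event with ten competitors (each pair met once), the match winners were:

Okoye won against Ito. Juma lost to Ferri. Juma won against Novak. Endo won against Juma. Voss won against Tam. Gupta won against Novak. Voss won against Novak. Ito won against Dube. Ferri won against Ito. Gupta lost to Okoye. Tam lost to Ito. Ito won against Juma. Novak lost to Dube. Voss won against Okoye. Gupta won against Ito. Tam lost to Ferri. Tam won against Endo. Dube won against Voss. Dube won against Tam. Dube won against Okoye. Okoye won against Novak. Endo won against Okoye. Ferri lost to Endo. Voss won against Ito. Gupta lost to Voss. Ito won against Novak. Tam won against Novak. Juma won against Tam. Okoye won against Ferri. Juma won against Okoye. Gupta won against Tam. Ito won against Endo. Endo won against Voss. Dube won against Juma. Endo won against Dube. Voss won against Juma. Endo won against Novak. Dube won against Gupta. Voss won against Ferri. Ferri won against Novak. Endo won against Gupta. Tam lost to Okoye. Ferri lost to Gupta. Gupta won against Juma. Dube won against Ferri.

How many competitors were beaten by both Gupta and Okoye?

4

Gupta beat: Ito, Tam, Ferri, Juma, Novak.
Okoye beat: Ito, Tam, Ferri, Novak, Gupta.
Both beat: Ito, Tam, Ferri, Novak — 4.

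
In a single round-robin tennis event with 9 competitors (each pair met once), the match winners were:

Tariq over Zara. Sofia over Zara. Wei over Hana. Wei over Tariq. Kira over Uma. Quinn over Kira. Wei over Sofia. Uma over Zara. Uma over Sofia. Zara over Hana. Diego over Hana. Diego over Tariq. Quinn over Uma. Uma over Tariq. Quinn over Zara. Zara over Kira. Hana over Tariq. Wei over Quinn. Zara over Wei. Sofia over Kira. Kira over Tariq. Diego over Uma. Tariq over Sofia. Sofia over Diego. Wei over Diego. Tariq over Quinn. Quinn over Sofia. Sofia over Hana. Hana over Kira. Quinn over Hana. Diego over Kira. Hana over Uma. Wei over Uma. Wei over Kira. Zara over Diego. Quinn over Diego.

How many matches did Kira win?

2

Kira's results: beat Tariq, Uma; lost to Wei, Diego, Sofia, Hana, Quinn, Zara.
That is 2 wins.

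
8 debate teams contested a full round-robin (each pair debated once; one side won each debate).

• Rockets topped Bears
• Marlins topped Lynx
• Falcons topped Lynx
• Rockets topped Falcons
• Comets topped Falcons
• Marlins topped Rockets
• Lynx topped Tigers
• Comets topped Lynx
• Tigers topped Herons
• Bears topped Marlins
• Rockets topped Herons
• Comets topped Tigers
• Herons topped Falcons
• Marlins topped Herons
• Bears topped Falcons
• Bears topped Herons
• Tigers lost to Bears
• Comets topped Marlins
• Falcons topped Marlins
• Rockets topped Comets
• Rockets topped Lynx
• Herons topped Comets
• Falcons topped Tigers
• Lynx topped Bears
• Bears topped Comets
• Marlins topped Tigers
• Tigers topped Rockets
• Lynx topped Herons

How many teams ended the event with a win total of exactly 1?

0

Win totals: Lynx 3, Rockets 5, Tigers 2, Bears 5, Falcons 3, Comets 4, Herons 2, Marlins 4.
No team has exactly 1 wins.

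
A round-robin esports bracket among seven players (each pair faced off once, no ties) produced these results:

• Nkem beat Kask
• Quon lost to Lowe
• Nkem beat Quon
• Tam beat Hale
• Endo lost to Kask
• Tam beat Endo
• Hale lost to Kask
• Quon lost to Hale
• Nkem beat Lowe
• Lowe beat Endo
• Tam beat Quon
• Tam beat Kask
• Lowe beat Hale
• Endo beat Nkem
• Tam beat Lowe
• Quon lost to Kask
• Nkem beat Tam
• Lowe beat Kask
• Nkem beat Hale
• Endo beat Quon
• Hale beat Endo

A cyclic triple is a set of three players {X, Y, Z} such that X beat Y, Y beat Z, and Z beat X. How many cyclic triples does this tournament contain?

4

Win totals: Lowe 4, Nkem 5, Tam 5, Hale 2, Quon 0, Kask 3, Endo 2.
A player with w wins dominates both others in C(w,2) triples; summing gives 6 + 10 + 10 + 1 + 0 + 3 + 1 = 31 transitive triples.
Total triples C(7,3) = 35, so cyclic triples = 35 − 31 = 4.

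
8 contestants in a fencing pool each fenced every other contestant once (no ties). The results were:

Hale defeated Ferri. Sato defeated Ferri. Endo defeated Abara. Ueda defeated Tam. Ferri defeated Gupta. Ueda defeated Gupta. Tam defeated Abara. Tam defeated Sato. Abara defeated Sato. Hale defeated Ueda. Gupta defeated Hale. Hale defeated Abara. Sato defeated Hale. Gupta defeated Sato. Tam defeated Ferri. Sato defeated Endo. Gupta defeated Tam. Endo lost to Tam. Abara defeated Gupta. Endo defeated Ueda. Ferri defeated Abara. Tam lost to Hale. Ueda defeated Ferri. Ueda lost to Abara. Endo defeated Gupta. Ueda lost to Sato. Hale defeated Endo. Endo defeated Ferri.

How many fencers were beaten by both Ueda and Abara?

1

Ueda beat: Tam, Gupta, Ferri.
Abara beat: Ueda, Sato, Gupta.
Both beat: Gupta — 1.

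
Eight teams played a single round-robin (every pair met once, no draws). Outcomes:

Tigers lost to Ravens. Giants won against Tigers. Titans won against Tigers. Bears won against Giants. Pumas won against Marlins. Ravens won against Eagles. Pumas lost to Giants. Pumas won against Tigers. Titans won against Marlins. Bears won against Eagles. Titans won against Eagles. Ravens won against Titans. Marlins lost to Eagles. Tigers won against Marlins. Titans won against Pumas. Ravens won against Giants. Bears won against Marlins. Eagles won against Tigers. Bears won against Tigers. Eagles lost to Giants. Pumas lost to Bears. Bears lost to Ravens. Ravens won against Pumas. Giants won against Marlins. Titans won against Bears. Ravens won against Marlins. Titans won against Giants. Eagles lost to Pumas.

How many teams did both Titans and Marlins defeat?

Titans beat: Bears, Pumas, Giants, Marlins, Tigers, Eagles.
Marlins beat: no one.
No one was beaten by both.

0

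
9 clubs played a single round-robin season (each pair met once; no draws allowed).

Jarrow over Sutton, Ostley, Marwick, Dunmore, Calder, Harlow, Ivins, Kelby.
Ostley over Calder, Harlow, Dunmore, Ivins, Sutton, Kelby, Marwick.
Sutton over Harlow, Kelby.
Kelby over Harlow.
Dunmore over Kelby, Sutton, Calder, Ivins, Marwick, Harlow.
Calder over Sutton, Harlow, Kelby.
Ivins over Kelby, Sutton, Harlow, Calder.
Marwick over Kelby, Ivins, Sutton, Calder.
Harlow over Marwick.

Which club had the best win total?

Win totals: Sutton 2, Kelby 1, Ivins 4, Harlow 1, Jarrow 8, Dunmore 6, Calder 3, Marwick 4, Ostley 7.
Jarrow leads with 8 wins (next highest: 7).

Jarrow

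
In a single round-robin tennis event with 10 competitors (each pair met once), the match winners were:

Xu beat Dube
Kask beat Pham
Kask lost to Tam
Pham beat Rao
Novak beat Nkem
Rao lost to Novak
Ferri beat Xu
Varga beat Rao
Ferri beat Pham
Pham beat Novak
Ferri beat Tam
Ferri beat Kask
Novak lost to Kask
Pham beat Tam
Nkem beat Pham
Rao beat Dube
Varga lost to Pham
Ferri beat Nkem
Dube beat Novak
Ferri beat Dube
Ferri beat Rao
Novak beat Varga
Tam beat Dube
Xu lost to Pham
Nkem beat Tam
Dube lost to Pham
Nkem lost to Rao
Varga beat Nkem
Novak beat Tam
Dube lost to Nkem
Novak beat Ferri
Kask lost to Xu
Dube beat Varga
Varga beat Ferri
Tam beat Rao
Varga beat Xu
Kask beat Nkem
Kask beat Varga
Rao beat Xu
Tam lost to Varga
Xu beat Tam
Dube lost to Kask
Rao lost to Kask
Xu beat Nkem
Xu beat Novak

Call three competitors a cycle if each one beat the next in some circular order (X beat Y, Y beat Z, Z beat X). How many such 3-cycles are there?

29

Win totals: Novak 5, Kask 6, Varga 5, Xu 5, Tam 3, Pham 6, Rao 3, Dube 2, Ferri 7, Nkem 3.
A competitor with w wins dominates both others in C(w,2) triples; summing gives 10 + 15 + 10 + 10 + 3 + 15 + 3 + 1 + 21 + 3 = 91 transitive triples.
Total triples C(10,3) = 120, so cyclic triples = 120 − 91 = 29.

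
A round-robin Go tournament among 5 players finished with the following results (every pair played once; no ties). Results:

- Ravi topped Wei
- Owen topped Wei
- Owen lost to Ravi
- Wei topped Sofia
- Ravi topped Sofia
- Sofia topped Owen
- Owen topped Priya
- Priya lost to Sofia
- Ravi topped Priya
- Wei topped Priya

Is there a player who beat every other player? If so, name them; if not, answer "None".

Ravi

Ravi has 4 wins out of 4 opponents — a perfect record.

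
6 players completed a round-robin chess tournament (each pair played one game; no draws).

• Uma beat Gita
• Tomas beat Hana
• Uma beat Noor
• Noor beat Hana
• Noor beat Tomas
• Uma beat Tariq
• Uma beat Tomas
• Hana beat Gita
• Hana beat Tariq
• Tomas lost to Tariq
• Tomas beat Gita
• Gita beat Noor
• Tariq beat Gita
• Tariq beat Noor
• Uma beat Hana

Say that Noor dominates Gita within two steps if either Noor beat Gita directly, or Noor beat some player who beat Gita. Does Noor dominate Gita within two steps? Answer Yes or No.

Noor did not beat Gita directly.
Noor beat Tomas, Hana. Of those, Tomas beat Gita.

Yes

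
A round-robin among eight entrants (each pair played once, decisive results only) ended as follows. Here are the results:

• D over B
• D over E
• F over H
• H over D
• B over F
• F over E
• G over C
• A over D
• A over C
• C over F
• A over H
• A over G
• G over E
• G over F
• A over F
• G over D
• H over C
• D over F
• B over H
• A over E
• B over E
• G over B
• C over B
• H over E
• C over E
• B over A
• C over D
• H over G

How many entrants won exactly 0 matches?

Win totals: A 6, B 4, C 4, D 3, E 0, F 2, G 5, H 4.
Exactly 0: E — 1 entrant.

1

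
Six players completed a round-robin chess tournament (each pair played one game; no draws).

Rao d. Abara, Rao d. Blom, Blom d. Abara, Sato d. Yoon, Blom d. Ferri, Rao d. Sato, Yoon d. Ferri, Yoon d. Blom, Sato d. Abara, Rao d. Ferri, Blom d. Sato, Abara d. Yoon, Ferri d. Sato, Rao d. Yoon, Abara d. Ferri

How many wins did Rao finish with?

5

Rao's results: beat Yoon, Ferri, Abara, Blom, Sato; lost to no one.
That is 5 wins.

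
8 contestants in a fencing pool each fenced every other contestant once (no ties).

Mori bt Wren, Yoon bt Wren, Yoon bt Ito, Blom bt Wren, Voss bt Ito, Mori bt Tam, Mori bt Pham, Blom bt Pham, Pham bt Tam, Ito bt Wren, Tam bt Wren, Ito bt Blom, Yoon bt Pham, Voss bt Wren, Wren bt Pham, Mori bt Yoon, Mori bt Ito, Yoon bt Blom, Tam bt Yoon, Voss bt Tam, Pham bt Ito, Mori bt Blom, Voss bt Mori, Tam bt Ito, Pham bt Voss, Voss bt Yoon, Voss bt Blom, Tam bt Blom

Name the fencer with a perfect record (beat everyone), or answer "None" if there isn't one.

Highest win total is Voss with 6 (out of 7 possible).
Voss lost to Pham, so no fencer went undefeated.

None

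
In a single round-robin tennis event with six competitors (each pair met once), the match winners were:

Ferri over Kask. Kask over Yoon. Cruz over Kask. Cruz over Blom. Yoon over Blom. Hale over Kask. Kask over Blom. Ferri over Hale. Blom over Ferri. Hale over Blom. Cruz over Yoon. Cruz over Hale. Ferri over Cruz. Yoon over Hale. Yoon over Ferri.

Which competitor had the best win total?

Cruz

Win totals: Yoon 3, Blom 1, Ferri 3, Hale 2, Cruz 4, Kask 2.
Cruz leads with 4 wins (next highest: 3).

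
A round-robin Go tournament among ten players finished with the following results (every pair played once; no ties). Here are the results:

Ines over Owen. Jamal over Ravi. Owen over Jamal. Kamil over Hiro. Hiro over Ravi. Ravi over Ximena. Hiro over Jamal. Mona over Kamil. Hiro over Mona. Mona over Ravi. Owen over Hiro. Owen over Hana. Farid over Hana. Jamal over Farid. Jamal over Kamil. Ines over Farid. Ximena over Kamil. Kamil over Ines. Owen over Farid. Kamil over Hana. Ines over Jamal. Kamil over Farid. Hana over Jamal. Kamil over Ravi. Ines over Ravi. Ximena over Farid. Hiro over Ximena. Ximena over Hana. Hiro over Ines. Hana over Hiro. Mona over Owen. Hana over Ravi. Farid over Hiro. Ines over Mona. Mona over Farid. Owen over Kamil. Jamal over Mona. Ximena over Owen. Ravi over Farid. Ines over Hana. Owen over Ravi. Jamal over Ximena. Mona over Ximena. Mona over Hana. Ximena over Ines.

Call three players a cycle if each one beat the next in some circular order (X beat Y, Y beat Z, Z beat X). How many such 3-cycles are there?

30

Win totals: Mona 6, Jamal 5, Hiro 5, Ximena 5, Ravi 2, Farid 2, Hana 3, Owen 6, Ines 6, Kamil 5.
A player with w wins dominates both others in C(w,2) triples; summing gives 15 + 10 + 10 + 10 + 1 + 1 + 3 + 15 + 15 + 10 = 90 transitive triples.
Total triples C(10,3) = 120, so cyclic triples = 120 − 90 = 30.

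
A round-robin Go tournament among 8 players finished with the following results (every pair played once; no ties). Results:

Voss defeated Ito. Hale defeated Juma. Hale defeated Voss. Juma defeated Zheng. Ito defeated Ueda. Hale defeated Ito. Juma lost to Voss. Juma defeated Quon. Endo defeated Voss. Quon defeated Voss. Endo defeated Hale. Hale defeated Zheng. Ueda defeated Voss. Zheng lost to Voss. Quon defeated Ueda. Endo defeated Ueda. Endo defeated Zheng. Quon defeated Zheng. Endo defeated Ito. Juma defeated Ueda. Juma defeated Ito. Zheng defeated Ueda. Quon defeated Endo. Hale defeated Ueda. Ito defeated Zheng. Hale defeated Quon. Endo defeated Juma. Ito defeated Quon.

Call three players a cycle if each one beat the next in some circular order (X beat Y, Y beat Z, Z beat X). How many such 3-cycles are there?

8

Win totals: Hale 6, Zheng 1, Juma 4, Voss 3, Ito 3, Ueda 1, Quon 4, Endo 6.
A player with w wins dominates both others in C(w,2) triples; summing gives 15 + 0 + 6 + 3 + 3 + 0 + 6 + 15 = 48 transitive triples.
Total triples C(8,3) = 56, so cyclic triples = 56 − 48 = 8.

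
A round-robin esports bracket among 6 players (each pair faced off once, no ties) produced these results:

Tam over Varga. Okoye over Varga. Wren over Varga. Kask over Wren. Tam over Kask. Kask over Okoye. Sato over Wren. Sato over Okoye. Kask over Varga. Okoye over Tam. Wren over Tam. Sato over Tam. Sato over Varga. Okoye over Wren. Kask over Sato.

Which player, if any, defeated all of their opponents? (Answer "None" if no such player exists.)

None

Highest win total is Sato with 4 (out of 5 possible).
Sato lost to Kask, so no player went undefeated.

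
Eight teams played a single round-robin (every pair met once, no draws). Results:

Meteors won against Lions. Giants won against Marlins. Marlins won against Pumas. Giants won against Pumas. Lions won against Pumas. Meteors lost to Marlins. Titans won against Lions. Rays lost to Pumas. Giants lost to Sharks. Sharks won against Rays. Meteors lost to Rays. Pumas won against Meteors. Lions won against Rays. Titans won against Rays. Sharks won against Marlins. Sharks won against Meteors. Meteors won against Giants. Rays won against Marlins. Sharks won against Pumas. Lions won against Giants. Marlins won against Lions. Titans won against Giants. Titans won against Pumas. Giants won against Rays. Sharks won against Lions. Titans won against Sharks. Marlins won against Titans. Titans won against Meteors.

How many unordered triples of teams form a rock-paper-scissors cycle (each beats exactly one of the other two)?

11

Win totals: Meteors 2, Giants 3, Pumas 2, Titans 6, Lions 3, Marlins 4, Rays 2, Sharks 6.
A team with w wins dominates both others in C(w,2) triples; summing gives 1 + 3 + 1 + 15 + 3 + 6 + 1 + 15 = 45 transitive triples.
Total triples C(8,3) = 56, so cyclic triples = 56 − 45 = 11.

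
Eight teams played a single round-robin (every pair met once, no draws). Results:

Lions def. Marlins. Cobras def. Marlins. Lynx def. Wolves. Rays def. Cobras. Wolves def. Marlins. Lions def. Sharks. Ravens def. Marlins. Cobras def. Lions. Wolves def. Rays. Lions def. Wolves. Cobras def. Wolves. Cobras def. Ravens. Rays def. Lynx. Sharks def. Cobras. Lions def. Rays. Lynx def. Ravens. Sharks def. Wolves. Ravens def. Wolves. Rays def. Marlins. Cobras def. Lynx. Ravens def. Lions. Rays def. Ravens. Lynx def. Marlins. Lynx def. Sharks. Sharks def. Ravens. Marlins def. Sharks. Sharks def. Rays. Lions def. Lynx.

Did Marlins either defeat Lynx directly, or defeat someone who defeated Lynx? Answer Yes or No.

No

Marlins did not beat Lynx directly.
Marlins beat Sharks, but each of them lost to Lynx. No two-step path.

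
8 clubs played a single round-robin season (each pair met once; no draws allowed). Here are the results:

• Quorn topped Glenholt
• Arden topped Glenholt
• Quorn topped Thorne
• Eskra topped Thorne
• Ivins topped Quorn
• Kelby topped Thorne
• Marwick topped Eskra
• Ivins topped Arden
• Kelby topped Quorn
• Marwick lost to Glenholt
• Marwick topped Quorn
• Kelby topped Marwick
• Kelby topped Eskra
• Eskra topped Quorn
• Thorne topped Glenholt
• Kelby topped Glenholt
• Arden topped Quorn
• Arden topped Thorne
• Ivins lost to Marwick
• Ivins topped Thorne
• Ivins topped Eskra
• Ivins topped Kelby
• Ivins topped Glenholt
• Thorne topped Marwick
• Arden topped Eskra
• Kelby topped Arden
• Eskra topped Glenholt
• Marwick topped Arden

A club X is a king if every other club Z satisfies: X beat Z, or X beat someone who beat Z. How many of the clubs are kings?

Ivins reaches everyone (king).
Thorne cannot reach Kelby in two steps.
Glenholt cannot reach Thorne, Kelby in two steps.
Quorn cannot reach Ivins, Arden, Eskra, Kelby in two steps.
Arden cannot reach Ivins, Kelby in two steps.
Marwick reaches everyone (king).
Eskra cannot reach Ivins, Arden, Kelby in two steps.
Kelby reaches everyone (king).
Kings: Ivins, Marwick, Kelby — 3.

3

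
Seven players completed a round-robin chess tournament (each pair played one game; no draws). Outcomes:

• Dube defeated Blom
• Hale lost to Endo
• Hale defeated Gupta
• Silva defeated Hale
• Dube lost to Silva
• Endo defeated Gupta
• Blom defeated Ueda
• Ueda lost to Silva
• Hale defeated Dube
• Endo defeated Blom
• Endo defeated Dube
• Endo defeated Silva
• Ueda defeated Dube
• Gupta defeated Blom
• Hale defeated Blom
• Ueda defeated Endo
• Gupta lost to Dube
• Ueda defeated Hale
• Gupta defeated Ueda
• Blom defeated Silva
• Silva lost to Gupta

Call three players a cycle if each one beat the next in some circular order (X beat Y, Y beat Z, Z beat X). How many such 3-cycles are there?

11

Win totals: Ueda 3, Hale 3, Blom 2, Gupta 3, Dube 2, Endo 5, Silva 3.
A player with w wins dominates both others in C(w,2) triples; summing gives 3 + 3 + 1 + 3 + 1 + 10 + 3 = 24 transitive triples.
Total triples C(7,3) = 35, so cyclic triples = 35 − 24 = 11.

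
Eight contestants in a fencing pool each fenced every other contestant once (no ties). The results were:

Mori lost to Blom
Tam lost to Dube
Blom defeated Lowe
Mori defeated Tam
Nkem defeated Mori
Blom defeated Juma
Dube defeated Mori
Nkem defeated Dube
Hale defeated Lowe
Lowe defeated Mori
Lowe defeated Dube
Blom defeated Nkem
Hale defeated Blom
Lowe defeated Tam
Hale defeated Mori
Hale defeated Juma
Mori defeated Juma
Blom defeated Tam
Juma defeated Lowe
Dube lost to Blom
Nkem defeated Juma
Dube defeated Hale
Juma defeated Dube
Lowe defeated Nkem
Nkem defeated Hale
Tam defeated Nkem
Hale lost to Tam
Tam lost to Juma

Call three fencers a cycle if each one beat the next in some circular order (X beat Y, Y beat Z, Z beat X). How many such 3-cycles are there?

Win totals: Mori 2, Hale 4, Nkem 4, Tam 2, Blom 6, Dube 3, Juma 3, Lowe 4.
A fencer with w wins dominates both others in C(w,2) triples; summing gives 1 + 6 + 6 + 1 + 15 + 3 + 3 + 6 = 41 transitive triples.
Total triples C(8,3) = 56, so cyclic triples = 56 − 41 = 15.

15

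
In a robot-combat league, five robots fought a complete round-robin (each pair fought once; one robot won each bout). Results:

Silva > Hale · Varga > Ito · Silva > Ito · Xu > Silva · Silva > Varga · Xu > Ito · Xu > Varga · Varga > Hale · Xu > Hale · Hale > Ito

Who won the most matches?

Win totals: Silva 3, Xu 4, Ito 0, Varga 2, Hale 1.
Xu leads with 4 wins (next highest: 3).

Xu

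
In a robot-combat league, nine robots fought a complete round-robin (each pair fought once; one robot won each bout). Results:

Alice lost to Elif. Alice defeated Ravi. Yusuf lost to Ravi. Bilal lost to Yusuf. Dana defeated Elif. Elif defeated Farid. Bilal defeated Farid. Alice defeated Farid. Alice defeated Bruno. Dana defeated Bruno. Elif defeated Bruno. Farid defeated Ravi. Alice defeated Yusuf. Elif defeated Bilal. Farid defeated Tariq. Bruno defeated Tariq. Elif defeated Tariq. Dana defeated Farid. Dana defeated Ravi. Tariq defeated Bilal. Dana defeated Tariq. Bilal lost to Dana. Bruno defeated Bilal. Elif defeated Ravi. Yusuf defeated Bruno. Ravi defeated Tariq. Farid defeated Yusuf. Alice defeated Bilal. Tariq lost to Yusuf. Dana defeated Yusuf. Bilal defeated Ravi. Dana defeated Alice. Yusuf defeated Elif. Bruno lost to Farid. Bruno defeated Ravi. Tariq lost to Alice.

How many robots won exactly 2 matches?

Win totals: Elif 6, Ravi 2, Tariq 1, Alice 6, Yusuf 4, Farid 4, Dana 8, Bilal 2, Bruno 3.
Exactly 2: Ravi, Bilal — 2 robots.

2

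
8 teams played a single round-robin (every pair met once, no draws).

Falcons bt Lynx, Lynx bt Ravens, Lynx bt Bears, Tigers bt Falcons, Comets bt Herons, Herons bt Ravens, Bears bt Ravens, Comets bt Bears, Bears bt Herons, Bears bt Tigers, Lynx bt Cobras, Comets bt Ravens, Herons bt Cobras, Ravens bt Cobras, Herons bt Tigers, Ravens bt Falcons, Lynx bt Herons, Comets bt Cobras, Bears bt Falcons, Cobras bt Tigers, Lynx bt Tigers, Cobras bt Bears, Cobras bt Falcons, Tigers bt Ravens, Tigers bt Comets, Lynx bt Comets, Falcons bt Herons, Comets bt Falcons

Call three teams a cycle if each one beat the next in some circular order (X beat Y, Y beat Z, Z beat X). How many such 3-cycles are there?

Win totals: Falcons 2, Tigers 3, Bears 4, Ravens 2, Comets 5, Herons 3, Lynx 6, Cobras 3.
A team with w wins dominates both others in C(w,2) triples; summing gives 1 + 3 + 6 + 1 + 10 + 3 + 15 + 3 = 42 transitive triples.
Total triples C(8,3) = 56, so cyclic triples = 56 − 42 = 14.

14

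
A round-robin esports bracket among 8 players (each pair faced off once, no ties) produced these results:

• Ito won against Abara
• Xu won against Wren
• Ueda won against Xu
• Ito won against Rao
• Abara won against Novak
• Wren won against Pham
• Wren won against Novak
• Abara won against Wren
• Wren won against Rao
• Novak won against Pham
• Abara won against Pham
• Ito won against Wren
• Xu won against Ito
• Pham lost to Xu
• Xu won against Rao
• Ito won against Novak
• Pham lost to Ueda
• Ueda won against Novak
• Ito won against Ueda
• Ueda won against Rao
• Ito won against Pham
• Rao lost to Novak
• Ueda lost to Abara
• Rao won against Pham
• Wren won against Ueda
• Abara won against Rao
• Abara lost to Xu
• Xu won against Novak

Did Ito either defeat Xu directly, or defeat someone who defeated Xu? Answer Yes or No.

Ito did not beat Xu directly.
Ito beat Ueda, Pham, Wren, Abara, Rao, Novak. Of those, Ueda beat Xu.

Yes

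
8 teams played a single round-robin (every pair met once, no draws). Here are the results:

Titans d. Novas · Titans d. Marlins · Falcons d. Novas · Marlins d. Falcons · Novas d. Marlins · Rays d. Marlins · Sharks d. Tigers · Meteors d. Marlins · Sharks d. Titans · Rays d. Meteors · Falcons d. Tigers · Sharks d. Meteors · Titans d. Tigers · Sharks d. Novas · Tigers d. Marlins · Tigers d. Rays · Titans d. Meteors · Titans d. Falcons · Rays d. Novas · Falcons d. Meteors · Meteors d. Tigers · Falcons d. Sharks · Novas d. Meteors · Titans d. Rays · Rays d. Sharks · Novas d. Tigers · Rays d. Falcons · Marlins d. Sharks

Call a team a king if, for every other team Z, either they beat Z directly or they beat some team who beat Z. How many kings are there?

4

Falcons reaches everyone (king).
Meteors cannot reach Novas, Titans in two steps.
Novas cannot reach Titans in two steps.
Sharks reaches everyone (king).
Rays reaches everyone (king).
Marlins cannot reach Rays in two steps.
Tigers cannot reach Titans in two steps.
Titans reaches everyone (king).
Kings: Falcons, Sharks, Rays, Titans — 4.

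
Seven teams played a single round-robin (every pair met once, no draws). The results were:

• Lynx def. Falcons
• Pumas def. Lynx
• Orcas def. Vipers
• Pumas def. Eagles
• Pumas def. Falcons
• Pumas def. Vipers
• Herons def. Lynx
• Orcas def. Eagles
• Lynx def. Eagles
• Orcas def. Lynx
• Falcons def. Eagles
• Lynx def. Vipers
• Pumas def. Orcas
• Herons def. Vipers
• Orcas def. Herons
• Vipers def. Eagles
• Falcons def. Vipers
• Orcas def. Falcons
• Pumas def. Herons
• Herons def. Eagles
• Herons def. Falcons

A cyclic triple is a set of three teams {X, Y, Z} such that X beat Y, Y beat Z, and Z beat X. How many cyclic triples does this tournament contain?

Win totals: Lynx 3, Pumas 6, Eagles 0, Orcas 5, Vipers 1, Falcons 2, Herons 4.
A team with w wins dominates both others in C(w,2) triples; summing gives 3 + 15 + 0 + 10 + 0 + 1 + 6 = 35 transitive triples.
Total triples C(7,3) = 35, so cyclic triples = 35 − 35 = 0.

0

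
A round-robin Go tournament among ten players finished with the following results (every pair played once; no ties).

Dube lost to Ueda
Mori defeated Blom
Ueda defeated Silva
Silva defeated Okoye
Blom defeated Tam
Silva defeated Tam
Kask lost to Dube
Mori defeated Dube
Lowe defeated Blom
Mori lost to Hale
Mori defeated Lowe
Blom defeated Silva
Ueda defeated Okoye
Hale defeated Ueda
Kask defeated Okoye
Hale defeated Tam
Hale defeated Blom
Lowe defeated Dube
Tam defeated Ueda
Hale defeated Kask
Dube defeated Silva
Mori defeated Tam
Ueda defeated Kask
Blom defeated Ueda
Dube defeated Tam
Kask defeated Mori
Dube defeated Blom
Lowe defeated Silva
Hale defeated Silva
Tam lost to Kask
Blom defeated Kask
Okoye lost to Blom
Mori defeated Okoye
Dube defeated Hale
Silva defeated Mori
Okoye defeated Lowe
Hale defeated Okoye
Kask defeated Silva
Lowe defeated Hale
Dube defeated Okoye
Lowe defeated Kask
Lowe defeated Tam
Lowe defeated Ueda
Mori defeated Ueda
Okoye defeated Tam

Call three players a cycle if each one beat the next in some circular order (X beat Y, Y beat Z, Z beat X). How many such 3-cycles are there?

Win totals: Tam 1, Silva 3, Ueda 4, Lowe 7, Okoye 2, Kask 4, Dube 6, Mori 6, Blom 5, Hale 7.
A player with w wins dominates both others in C(w,2) triples; summing gives 0 + 3 + 6 + 21 + 1 + 6 + 15 + 15 + 10 + 21 = 98 transitive triples.
Total triples C(10,3) = 120, so cyclic triples = 120 − 98 = 22.

22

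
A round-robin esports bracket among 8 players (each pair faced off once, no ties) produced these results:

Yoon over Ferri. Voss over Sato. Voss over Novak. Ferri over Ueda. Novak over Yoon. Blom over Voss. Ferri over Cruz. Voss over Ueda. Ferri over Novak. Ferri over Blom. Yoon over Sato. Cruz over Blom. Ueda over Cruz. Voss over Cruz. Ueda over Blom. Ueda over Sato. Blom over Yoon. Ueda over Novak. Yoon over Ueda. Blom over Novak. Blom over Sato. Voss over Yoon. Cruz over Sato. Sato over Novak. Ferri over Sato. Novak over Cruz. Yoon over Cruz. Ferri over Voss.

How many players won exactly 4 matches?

Win totals: Ueda 4, Ferri 6, Voss 5, Yoon 4, Novak 2, Blom 4, Cruz 2, Sato 1.
Exactly 4: Ueda, Yoon, Blom — 3 players.

3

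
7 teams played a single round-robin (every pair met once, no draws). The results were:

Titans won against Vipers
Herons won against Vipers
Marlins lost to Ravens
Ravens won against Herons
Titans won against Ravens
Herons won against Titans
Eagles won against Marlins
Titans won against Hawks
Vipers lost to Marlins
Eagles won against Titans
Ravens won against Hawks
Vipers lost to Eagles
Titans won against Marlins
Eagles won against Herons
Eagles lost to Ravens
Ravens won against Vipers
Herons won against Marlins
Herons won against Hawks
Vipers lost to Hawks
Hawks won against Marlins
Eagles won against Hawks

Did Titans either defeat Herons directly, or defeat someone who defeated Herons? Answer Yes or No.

Yes

Titans did not beat Herons directly.
Titans beat Hawks, Ravens, Marlins, Vipers. Of those, Ravens beat Herons.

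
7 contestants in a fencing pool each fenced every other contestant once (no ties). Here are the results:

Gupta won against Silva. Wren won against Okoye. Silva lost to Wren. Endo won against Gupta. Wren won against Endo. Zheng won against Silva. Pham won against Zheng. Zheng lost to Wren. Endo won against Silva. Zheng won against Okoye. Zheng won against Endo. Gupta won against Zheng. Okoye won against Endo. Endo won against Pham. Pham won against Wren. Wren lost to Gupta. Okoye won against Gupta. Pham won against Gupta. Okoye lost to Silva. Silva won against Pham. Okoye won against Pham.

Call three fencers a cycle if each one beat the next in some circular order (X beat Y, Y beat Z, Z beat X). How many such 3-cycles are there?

Win totals: Zheng 3, Silva 2, Endo 3, Okoye 3, Gupta 3, Wren 4, Pham 3.
A fencer with w wins dominates both others in C(w,2) triples; summing gives 3 + 1 + 3 + 3 + 3 + 6 + 3 = 22 transitive triples.
Total triples C(7,3) = 35, so cyclic triples = 35 − 22 = 13.

13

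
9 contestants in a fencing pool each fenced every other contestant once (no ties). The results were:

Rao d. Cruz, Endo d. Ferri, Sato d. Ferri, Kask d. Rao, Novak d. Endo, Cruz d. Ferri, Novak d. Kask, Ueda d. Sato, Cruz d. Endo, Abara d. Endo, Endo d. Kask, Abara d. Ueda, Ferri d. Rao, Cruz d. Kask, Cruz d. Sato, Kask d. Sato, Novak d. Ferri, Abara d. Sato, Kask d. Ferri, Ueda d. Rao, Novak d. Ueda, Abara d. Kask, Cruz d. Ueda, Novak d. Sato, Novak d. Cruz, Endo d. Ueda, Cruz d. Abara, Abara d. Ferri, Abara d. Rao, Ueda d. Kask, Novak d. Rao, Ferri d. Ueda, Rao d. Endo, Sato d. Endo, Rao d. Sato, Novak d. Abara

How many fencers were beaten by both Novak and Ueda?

Novak beat: Ferri, Endo, Sato, Cruz, Abara, Kask, Rao, Ueda.
Ueda beat: Sato, Kask, Rao.
Both beat: Sato, Kask, Rao — 3.

3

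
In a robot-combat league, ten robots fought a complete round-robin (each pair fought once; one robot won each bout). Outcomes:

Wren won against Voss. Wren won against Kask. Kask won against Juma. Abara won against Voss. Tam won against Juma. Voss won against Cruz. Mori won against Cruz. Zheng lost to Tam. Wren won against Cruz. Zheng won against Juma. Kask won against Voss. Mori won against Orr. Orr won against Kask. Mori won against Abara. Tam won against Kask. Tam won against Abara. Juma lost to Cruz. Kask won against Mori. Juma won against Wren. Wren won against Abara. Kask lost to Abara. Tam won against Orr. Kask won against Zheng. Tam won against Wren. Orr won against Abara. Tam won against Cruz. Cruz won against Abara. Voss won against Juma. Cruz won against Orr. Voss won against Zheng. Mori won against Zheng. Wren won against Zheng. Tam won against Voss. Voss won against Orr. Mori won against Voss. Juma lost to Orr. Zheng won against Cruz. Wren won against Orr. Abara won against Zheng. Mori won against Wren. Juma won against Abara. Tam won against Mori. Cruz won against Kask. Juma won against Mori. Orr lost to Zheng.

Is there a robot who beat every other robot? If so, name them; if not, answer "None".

Tam

Tam has 9 wins out of 9 opponents — a perfect record.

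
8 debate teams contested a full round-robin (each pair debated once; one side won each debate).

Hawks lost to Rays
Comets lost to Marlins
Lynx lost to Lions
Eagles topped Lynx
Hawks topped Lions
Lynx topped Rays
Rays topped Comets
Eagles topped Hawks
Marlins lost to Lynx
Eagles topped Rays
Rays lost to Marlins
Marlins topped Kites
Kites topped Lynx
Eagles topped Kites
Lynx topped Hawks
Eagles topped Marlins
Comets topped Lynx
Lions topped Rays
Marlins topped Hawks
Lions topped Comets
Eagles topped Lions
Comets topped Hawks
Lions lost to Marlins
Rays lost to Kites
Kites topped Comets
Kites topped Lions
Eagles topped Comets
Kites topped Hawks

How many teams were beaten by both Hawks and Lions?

0

Hawks beat: Lions.
Lions beat: Lynx, Rays, Comets.
No one was beaten by both.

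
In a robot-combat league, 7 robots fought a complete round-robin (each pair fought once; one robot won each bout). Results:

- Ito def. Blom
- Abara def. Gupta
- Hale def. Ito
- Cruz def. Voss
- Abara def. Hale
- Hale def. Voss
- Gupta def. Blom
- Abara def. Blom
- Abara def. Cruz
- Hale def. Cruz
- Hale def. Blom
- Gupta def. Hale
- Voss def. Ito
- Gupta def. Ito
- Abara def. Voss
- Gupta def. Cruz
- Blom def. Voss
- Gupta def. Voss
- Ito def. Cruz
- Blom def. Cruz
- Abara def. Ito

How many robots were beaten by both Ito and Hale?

2

Ito beat: Blom, Cruz.
Hale beat: Blom, Voss, Cruz, Ito.
Both beat: Blom, Cruz — 2.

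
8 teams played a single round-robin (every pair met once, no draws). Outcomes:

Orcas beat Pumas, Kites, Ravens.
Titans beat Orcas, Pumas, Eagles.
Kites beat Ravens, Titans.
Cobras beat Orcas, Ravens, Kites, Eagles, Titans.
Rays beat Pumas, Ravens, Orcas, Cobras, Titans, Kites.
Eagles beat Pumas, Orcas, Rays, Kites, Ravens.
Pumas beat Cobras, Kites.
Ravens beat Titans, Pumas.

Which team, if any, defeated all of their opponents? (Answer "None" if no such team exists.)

Highest win total is Rays with 6 (out of 7 possible).
Rays lost to Eagles, so no team went undefeated.

None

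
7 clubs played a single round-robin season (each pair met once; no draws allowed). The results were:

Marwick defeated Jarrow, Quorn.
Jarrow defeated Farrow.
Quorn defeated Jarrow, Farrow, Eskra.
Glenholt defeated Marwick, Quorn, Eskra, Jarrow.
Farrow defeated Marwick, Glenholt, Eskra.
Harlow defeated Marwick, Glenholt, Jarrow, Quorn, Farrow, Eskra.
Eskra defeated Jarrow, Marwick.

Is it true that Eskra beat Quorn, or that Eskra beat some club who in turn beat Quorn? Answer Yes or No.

Yes

Eskra did not beat Quorn directly.
Eskra beat Marwick, Jarrow. Of those, Marwick beat Quorn.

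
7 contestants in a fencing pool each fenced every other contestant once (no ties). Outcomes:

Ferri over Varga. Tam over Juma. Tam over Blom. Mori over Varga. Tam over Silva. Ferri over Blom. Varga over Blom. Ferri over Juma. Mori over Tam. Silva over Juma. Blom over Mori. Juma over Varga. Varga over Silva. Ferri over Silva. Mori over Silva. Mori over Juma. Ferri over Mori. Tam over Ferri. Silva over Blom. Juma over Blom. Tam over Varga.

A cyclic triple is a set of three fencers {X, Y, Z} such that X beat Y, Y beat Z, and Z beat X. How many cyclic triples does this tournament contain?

Win totals: Tam 5, Juma 2, Ferri 5, Silva 2, Mori 4, Varga 2, Blom 1.
A fencer with w wins dominates both others in C(w,2) triples; summing gives 10 + 1 + 10 + 1 + 6 + 1 + 0 = 29 transitive triples.
Total triples C(7,3) = 35, so cyclic triples = 35 − 29 = 6.

6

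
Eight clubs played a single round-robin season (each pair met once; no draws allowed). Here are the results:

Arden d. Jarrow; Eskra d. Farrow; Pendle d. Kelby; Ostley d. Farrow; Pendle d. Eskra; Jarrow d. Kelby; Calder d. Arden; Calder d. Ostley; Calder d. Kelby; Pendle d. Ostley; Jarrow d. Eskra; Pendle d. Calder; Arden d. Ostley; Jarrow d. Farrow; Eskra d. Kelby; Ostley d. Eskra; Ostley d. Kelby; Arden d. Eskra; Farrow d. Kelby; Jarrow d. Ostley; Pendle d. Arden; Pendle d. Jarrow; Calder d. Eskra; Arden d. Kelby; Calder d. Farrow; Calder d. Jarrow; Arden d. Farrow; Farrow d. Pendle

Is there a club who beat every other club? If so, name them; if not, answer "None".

Highest win total is Pendle with 6 (out of 7 possible).
Pendle lost to Farrow, so no club went undefeated.

None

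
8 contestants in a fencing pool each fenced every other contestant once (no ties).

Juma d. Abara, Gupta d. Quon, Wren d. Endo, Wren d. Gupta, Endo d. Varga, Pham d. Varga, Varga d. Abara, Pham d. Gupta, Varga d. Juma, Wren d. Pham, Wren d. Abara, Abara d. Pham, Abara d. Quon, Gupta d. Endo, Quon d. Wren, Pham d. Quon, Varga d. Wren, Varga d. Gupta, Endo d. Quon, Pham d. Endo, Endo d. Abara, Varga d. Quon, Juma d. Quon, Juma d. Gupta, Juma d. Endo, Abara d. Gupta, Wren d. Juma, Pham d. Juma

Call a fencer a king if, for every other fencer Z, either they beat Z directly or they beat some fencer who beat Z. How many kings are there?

6

Wren reaches everyone (king).
Juma reaches everyone (king).
Quon cannot reach Varga in two steps.
Abara reaches everyone (king).
Gupta cannot reach Juma, Pham in two steps.
Varga reaches everyone (king).
Pham reaches everyone (king).
Endo reaches everyone (king).
Kings: Wren, Juma, Abara, Varga, Pham, Endo — 6.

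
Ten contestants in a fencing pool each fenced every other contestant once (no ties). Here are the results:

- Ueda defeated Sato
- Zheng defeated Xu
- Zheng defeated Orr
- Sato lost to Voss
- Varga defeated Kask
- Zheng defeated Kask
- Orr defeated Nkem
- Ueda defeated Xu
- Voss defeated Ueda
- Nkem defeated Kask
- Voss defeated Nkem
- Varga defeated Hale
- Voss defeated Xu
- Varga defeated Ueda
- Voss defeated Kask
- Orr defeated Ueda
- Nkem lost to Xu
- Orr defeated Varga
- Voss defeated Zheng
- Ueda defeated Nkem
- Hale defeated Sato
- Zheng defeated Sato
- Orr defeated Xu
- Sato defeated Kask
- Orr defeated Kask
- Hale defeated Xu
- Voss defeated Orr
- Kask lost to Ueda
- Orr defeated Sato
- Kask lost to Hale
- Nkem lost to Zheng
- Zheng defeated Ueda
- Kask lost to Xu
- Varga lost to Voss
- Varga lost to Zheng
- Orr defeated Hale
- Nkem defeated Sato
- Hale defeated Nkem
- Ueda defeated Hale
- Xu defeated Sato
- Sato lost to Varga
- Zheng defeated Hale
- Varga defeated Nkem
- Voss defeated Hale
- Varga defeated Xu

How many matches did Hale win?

Hale's results: beat Sato, Xu, Kask, Nkem; lost to Ueda, Orr, Zheng, Voss, Varga.
That is 4 wins.

4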